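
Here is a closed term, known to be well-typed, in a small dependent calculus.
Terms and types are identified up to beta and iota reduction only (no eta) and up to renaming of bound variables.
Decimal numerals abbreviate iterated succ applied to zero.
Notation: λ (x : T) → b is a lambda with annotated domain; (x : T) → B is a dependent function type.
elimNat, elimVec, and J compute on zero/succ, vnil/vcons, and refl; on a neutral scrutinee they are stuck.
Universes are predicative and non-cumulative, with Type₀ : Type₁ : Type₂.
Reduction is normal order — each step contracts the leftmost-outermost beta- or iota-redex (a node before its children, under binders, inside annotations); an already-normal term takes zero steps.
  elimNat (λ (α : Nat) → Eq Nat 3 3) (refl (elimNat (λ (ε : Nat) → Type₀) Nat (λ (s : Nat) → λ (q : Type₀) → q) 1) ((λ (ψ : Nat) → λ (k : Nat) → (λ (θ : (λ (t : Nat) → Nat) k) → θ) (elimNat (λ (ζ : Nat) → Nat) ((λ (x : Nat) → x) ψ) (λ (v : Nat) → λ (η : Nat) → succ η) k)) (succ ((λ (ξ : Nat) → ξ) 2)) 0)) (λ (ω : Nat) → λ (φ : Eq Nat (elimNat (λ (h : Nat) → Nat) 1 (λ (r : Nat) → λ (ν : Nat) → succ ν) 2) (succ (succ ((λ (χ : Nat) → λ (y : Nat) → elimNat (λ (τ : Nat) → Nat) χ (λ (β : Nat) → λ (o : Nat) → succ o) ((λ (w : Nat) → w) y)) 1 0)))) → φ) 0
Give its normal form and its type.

normal form:
  refl Nat 3
inferred type:
  Eq Nat 3 3
observation: 11 normal-order steps separate the term from its normal form.


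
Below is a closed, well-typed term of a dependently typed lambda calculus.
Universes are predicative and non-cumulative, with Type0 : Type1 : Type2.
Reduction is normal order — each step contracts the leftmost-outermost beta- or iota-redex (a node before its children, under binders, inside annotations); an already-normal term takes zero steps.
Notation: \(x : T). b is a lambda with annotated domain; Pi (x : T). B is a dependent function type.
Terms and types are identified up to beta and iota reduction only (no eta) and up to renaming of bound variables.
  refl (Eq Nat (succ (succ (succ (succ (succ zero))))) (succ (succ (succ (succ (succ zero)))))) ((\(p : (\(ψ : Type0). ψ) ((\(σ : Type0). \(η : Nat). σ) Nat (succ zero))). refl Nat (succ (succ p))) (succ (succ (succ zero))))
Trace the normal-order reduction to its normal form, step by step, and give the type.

reduction (normal order):
  refl (Eq Nat (succ (succ (succ (succ (succ zero))))) (succ (succ (succ (succ (succ zero)))))) ((\(p : (\(ψ : Type0). ψ) ((\(σ : Type0). \(η : Nat). σ) Nat (succ zero))). refl Nat (succ (succ p))) (succ (succ (succ zero))))
  ~> refl (Eq Nat (succ (succ (succ (succ (succ zero))))) (succ (succ (succ (succ (succ zero)))))) (refl Nat (succ (succ (succ (succ (succ zero))))))
type:
  Eq (Eq Nat (succ (succ (succ (succ (succ zero))))) (succ (succ (succ (succ (succ zero)))))) (refl Nat (succ (succ (succ (succ (succ zero)))))) (refl Nat (succ (succ (succ (succ (succ zero))))))


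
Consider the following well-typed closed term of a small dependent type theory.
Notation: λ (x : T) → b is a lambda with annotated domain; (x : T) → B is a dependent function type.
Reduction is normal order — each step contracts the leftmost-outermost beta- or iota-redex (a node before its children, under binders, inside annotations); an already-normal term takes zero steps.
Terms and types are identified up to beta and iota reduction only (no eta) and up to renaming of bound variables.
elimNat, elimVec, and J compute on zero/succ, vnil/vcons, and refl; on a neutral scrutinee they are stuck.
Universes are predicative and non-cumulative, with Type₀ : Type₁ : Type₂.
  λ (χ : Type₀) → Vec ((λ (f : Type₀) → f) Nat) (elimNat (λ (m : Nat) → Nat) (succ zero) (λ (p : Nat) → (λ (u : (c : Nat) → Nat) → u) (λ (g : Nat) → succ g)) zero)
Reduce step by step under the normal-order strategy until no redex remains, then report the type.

normal-order reduction:
  λ (χ : Type₀) → Vec ((λ (f : Type₀) → f) Nat) (elimNat (λ (m : Nat) → Nat) (succ zero) (λ (p : Nat) → (λ (u : (c : Nat) → Nat) → u) (λ (g : Nat) → succ g)) zero)
  ~> λ (χ : Type₀) → Vec Nat (elimNat (λ (f : Nat) → Nat) (succ zero) (λ (m : Nat) → (λ (p : (u : Nat) → Nat) → p) (λ (c : Nat) → succ c)) zero)
  ~> λ (χ : Type₀) → Vec Nat (succ zero)
type:
  (χ : Type₀) → Type₀


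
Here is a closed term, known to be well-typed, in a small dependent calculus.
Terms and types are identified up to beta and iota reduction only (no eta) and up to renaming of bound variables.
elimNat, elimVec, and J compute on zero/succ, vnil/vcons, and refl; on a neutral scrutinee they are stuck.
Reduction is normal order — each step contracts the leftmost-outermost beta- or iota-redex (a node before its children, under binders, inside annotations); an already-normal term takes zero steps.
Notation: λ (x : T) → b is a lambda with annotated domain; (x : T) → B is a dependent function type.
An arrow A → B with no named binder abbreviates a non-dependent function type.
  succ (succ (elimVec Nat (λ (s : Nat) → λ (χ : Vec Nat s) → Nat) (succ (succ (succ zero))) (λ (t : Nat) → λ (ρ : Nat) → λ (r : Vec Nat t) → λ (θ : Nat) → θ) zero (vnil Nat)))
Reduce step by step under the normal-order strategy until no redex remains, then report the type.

normal-order reduction:
  succ (succ (elimVec Nat (λ (s : Nat) → λ (χ : Vec Nat s) → Nat) (succ (succ (succ zero))) (λ (t : Nat) → λ (ρ : Nat) → λ (r : Vec Nat t) → λ (θ : Nat) → θ) zero (vnil Nat)))
  ~> succ (succ (succ (succ (succ zero))))
the term's type:
  Nat


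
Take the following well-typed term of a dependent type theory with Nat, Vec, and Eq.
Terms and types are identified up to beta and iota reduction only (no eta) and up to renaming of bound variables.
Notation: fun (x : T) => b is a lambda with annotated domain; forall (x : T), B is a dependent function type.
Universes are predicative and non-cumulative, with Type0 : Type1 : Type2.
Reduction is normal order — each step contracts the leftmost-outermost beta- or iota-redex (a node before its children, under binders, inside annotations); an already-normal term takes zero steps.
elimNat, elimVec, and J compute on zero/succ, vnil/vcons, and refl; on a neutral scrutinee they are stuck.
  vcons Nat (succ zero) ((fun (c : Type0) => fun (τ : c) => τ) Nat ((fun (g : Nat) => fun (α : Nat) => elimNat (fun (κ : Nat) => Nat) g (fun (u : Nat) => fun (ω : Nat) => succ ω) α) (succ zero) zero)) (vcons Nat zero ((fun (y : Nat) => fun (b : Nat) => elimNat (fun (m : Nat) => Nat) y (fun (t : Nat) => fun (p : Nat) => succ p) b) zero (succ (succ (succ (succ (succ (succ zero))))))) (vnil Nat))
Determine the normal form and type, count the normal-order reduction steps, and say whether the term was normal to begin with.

reduced normal form:
  vcons Nat (succ zero) (succ zero) (vcons Nat zero (succ (succ (succ (succ (succ (succ zero)))))) (vnil Nat))
inferred type:
  Vec Nat (succ (succ zero))
normal-order step count: 26
already normal: no
first contracted redex: a beta-redex


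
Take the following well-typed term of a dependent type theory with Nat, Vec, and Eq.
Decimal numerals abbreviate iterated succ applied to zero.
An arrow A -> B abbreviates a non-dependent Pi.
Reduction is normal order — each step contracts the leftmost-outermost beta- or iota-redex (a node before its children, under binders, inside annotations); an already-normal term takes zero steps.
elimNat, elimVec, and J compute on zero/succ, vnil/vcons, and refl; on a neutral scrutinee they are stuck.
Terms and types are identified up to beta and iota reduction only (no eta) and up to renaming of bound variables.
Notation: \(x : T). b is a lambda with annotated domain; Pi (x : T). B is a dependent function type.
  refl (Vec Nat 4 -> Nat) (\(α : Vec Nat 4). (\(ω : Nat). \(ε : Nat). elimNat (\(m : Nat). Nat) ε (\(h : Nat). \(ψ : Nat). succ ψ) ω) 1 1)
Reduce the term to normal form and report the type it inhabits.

reduced normal form:
  refl (Vec Nat 4 -> Nat) (\(α : Vec Nat 4). 2)
inferred type:
  Eq (Vec Nat 4 -> Nat) (\(α : Vec Nat 4). 2) (\(ω : Vec Nat 4). 2)


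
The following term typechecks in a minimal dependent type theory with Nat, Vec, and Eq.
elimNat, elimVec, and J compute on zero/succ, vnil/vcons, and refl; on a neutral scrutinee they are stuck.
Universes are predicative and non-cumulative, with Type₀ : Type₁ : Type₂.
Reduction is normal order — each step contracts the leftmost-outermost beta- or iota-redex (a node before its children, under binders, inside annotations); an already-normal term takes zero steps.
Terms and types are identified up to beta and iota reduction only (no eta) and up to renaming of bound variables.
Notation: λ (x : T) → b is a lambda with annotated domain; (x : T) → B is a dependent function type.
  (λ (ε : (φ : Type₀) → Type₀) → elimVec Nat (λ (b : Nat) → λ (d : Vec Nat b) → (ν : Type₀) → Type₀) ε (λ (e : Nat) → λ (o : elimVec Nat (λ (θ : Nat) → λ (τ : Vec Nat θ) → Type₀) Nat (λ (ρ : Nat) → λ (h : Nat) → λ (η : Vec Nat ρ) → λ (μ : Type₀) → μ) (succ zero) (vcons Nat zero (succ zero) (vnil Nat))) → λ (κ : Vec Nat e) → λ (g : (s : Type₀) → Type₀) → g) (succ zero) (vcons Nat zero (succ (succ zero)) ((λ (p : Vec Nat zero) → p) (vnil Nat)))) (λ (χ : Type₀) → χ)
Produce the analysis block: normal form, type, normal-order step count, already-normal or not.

reduced normal form:
  λ (ε : Type₀) → ε
inferred type:
  (ε : Type₀) → Type₀
normal-order step count: 14
term was already normal: no
first redex: a beta-redex


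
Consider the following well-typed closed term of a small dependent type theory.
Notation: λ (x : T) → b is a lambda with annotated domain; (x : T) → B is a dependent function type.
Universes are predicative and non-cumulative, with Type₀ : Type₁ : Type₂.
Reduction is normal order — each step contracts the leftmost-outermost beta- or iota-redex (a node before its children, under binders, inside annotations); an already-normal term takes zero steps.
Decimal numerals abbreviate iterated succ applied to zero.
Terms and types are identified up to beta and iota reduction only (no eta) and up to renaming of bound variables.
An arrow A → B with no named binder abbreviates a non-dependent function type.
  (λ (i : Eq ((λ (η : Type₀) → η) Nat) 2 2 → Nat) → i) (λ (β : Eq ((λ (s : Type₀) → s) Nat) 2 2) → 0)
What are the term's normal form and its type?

reduced normal form:
  λ (i : Eq Nat 2 2) → 0
type:
  Eq Nat 2 2 → Nat
observation: normalization takes exactly 2 steps under the normal-order strategy.


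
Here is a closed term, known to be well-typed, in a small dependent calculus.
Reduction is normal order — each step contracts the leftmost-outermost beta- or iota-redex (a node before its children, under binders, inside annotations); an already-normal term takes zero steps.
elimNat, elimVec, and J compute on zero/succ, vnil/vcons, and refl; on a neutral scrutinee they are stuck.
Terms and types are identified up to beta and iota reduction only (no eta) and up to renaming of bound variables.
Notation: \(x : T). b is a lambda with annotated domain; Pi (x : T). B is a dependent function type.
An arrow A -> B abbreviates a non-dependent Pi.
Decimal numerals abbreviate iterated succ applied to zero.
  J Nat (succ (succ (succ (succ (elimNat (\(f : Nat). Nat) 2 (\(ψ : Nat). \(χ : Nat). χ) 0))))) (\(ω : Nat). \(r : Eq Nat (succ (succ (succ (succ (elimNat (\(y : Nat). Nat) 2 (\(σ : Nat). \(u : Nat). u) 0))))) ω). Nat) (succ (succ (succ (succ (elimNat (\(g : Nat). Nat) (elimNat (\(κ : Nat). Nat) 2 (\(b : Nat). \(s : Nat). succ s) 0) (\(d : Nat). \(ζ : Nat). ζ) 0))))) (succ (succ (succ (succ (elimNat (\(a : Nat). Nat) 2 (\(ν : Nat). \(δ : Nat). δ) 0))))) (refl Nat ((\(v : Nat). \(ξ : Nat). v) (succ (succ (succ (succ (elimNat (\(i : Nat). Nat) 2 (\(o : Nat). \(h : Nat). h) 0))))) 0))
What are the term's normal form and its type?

normal form:
  6
the term's type:
  Nat


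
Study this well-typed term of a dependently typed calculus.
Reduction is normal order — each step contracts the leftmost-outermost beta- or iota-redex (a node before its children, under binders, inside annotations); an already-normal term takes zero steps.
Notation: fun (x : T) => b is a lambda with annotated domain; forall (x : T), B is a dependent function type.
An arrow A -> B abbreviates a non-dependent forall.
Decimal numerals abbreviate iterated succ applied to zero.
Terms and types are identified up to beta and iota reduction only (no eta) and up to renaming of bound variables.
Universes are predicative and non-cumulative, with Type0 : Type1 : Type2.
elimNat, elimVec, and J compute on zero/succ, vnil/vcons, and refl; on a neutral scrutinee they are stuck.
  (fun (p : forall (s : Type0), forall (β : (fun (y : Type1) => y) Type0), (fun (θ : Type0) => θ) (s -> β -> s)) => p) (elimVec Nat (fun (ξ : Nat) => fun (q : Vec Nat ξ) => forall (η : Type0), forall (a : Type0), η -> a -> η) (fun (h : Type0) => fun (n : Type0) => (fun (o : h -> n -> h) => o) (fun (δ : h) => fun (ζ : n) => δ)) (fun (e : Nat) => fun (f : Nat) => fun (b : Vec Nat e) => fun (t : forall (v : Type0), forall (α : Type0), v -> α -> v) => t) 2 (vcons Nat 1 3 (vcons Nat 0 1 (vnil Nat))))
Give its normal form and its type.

normal form:
  fun (p : Type0) => fun (s : Type0) => fun (β : p) => fun (y : s) => β
the term's type:
  forall (p : Type0), forall (s : Type0), p -> s -> p
observation: the first redex contracted is a beta-redex; the normal form is reached in 13 normal-order steps.


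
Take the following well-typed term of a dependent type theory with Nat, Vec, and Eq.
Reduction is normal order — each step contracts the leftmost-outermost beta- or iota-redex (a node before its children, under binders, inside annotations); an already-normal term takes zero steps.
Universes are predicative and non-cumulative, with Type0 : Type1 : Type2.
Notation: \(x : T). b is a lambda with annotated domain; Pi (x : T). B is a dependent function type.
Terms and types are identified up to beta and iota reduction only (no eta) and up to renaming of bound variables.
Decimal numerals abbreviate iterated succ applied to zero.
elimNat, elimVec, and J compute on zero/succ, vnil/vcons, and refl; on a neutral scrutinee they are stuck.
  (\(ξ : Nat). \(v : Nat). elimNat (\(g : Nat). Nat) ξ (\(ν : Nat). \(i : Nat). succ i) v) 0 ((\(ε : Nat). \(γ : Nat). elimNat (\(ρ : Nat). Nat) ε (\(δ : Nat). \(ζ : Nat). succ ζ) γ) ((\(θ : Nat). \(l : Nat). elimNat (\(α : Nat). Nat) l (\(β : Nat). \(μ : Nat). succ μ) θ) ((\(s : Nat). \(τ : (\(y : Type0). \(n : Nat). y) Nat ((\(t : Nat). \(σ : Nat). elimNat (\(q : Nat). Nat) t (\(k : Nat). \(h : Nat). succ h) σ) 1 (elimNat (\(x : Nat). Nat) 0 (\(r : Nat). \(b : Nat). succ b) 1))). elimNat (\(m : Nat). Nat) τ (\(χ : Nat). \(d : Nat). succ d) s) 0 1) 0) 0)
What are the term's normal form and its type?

reduced normal form:
  1
inferred type:
  Nat
observation: reduction starts at a beta-redex, and 18 normal-order steps reach the normal form.


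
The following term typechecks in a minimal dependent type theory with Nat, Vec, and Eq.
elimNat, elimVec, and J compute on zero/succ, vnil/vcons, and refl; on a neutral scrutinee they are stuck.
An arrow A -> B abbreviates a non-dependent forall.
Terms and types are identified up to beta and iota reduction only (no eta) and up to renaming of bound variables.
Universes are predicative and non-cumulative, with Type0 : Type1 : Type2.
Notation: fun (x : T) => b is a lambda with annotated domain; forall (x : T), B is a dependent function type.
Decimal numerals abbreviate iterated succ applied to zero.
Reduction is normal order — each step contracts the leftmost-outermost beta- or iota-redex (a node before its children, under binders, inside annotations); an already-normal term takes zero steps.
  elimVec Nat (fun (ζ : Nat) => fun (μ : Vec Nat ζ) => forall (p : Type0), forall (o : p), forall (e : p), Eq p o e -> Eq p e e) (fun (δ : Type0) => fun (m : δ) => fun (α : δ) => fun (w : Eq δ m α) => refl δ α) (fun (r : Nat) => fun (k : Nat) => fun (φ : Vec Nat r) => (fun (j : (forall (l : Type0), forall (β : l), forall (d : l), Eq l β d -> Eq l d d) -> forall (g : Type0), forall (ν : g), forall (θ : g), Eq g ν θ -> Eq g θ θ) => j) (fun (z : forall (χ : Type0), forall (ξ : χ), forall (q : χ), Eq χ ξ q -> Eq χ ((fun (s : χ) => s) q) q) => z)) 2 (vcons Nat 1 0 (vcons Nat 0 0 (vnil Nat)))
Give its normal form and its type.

resulting normal form:
  fun (ζ : Type0) => fun (μ : ζ) => fun (p : ζ) => fun (o : Eq ζ μ p) => refl ζ p
the term's type:
  forall (ζ : Type0), forall (μ : ζ), forall (p : ζ), Eq ζ μ p -> Eq ζ p p


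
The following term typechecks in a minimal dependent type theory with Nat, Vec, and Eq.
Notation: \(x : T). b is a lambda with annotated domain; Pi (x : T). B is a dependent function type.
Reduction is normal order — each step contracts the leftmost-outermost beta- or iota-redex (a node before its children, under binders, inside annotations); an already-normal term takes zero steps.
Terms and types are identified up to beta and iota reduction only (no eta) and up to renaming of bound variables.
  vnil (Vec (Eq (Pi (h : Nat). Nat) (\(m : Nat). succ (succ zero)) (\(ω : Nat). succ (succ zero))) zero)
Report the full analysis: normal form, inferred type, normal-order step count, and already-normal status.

reduced normal form:
  vnil (Vec (Eq (Pi (h : Nat). Nat) (\(m : Nat). succ (succ zero)) (\(ω : Nat). succ (succ zero))) zero)
inferred type:
  Vec (Vec (Eq (Pi (h : Nat). Nat) (\(m : Nat). succ (succ zero)) (\(ω : Nat). succ (succ zero))) zero) zero
steps to reach normal form (normal order): 0
term was already normal: yes


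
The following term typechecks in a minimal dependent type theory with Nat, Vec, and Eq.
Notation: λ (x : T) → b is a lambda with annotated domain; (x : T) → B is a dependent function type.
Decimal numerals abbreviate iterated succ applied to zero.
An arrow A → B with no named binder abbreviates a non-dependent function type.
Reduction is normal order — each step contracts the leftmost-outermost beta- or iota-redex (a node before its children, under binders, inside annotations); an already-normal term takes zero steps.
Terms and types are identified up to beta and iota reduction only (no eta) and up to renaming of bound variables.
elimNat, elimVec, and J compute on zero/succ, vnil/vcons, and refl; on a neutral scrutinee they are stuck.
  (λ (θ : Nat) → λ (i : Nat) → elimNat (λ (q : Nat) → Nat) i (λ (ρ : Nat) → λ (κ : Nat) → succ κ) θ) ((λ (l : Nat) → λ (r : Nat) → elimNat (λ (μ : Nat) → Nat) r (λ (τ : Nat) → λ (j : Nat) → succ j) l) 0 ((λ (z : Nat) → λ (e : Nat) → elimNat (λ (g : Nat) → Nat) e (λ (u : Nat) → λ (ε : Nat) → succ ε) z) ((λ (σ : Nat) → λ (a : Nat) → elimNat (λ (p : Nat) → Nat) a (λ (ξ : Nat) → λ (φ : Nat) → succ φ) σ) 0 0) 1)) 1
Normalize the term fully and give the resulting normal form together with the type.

normal form:
  2
the term's type:
  Nat
observation: contracting a beta-redex first, the term normalizes in 15 steps.


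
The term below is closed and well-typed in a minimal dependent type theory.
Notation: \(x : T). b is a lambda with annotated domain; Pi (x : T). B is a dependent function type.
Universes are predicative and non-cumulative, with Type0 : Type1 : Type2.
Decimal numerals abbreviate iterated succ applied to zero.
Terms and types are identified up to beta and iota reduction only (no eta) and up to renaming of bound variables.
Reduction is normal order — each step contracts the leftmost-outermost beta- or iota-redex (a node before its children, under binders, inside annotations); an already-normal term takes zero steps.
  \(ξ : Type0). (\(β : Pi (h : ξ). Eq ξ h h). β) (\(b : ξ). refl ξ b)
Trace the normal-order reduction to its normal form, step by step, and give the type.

normal-order reduction sequence:
  \(ξ : Type0). (\(β : Pi (h : ξ). Eq ξ h h). β) (\(b : ξ). refl ξ b)
  ~> \(ξ : Type0). \(β : ξ). refl ξ β
type:
  Pi (ξ : Type0). Pi (β : ξ). Eq ξ β β


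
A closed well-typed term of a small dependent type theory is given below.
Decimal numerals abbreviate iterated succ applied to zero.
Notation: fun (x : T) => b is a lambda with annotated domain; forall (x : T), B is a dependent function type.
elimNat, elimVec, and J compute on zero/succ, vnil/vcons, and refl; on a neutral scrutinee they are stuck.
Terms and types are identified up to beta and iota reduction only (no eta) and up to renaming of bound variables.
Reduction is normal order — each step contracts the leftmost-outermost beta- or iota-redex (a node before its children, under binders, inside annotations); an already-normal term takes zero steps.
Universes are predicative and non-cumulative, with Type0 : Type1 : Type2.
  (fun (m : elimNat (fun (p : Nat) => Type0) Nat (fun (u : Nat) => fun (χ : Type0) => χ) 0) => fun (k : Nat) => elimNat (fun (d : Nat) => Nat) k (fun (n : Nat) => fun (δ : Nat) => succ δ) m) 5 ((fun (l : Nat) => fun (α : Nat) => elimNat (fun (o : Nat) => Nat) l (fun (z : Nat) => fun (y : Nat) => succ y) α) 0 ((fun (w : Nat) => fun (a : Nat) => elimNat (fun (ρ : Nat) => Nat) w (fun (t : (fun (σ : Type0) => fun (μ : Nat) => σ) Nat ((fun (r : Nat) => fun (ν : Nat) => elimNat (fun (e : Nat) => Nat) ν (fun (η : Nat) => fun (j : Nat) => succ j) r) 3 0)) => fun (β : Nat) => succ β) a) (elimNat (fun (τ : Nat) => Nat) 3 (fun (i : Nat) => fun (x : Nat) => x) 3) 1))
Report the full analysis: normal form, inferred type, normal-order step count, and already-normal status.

reduced normal form:
  9
type:
  Nat
steps to reach normal form (normal order): 49
term was already normal: no
first contracted redex: a beta-redex


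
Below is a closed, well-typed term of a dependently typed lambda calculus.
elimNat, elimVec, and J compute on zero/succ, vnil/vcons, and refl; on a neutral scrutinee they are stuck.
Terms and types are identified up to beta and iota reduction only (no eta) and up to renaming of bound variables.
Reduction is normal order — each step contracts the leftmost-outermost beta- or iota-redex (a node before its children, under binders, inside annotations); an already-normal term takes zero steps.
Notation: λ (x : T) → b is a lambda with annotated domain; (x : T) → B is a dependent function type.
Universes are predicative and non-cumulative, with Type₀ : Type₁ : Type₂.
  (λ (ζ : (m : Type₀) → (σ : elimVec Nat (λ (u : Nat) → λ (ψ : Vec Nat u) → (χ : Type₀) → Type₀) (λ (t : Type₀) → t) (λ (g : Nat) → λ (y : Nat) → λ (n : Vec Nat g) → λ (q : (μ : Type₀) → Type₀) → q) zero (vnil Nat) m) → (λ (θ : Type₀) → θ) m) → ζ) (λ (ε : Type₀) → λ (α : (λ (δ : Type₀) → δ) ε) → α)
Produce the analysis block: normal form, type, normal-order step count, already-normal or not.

resulting normal form:
  λ (ζ : Type₀) → λ (m : ζ) → m
type:
  (ζ : Type₀) → (m : ζ) → ζ
normal-order step count: 2
already normal: no
first contracted redex: a beta-redex


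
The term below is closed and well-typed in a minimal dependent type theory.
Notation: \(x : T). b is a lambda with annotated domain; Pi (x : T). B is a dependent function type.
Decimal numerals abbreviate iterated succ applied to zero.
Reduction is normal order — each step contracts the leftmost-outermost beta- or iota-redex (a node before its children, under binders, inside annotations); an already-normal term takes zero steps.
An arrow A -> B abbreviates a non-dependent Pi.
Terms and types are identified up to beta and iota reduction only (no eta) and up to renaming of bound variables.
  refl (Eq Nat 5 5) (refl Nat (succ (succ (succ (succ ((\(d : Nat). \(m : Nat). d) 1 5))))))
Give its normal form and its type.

normal form:
  refl (Eq Nat 5 5) (refl Nat 5)
inferred type:
  Eq (Eq Nat 5 5) (refl Nat 5) (refl Nat 5)
observation: reduction starts at a beta-redex, and 2 normal-order steps reach the normal form.


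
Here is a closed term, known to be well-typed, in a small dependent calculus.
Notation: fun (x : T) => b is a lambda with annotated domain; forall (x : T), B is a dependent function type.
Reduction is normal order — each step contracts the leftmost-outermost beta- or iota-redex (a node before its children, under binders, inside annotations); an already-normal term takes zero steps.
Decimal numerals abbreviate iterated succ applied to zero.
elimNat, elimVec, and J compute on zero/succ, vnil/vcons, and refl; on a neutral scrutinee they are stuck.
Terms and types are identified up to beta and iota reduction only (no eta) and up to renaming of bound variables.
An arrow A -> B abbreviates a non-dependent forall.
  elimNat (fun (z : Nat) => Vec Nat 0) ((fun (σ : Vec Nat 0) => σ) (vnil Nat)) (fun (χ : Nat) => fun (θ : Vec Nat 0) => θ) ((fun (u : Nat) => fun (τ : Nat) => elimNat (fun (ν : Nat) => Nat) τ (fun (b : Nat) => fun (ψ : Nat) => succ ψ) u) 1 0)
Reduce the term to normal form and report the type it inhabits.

normal form:
  vnil Nat
inferred type:
  Vec Nat 0


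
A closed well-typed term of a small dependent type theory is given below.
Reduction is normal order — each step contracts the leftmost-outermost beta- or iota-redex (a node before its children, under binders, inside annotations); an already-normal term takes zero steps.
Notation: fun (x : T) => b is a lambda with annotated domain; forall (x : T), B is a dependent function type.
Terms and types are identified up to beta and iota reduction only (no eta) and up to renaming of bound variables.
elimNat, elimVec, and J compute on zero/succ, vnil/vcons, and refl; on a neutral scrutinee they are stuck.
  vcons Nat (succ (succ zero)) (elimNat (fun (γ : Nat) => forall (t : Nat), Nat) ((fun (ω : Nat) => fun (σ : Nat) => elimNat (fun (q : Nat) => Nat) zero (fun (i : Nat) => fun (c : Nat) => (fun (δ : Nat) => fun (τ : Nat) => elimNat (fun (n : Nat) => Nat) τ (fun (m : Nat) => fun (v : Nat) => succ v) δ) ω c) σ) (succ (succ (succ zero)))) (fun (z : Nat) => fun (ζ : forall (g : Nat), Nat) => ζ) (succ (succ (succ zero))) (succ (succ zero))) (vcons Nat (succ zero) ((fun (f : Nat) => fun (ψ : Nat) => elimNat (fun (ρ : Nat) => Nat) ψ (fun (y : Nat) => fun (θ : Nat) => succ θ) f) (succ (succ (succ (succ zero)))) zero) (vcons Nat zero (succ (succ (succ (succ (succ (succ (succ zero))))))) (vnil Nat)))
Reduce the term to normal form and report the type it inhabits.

normal form:
  vcons Nat (succ (succ zero)) (succ (succ (succ (succ (succ (succ zero)))))) (vcons Nat (succ zero) (succ (succ (succ (succ zero)))) (vcons Nat zero (succ (succ (succ (succ (succ (succ (succ zero))))))) (vnil Nat)))
the term's type:
  Vec Nat (succ (succ (succ zero)))


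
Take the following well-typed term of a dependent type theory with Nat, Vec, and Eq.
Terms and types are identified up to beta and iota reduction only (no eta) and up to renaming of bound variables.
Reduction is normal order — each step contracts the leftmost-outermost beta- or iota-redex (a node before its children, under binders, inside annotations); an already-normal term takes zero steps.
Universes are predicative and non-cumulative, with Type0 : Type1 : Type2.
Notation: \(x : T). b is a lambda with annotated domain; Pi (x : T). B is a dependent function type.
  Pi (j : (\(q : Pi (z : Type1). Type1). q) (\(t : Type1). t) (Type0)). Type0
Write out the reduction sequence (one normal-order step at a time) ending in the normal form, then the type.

reduction (normal order):
  Pi (j : (\(q : Pi (z : Type1). Type1). q) (\(t : Type1). t) (Type0)). Type0
  ~> Pi (j : (\(q : Type1). q) (Type0)). Type0
  ~> Pi (j : Type0). Type0
the term's type:
  Type1


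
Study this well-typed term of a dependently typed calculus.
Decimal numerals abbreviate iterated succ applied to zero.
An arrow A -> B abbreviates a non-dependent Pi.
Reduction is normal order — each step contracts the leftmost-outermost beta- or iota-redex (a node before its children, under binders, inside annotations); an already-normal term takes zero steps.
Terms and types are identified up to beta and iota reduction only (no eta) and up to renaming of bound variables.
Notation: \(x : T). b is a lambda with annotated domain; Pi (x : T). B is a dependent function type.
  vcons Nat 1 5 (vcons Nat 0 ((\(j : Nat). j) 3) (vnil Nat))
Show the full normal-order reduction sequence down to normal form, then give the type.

normal-order reduction:
  vcons Nat 1 5 (vcons Nat 0 ((\(j : Nat). j) 3) (vnil Nat))
  ~> vcons Nat 1 5 (vcons Nat 0 3 (vnil Nat))
the term's type:
  Vec Nat 2


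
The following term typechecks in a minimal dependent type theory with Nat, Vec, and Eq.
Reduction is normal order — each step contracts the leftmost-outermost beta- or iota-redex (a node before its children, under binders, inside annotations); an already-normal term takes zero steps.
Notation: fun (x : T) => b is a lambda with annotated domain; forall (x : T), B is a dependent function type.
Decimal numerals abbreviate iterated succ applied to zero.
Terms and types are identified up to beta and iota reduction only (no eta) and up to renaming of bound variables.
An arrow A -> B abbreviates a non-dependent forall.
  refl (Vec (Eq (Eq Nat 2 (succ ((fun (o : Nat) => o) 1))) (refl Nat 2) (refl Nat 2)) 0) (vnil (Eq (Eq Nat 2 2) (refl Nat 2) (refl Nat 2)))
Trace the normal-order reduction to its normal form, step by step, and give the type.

normal-order reduction sequence:
  refl (Vec (Eq (Eq Nat 2 (succ ((fun (o : Nat) => o) 1))) (refl Nat 2) (refl Nat 2)) 0) (vnil (Eq (Eq Nat 2 2) (refl Nat 2) (refl Nat 2)))
  ~> refl (Vec (Eq (Eq Nat 2 2) (refl Nat 2) (refl Nat 2)) 0) (vnil (Eq (Eq Nat 2 2) (refl Nat 2) (refl Nat 2)))
type:
  Eq (Vec (Eq (Eq Nat 2 2) (refl Nat 2) (refl Nat 2)) 0) (vnil (Eq (Eq Nat 2 2) (refl Nat 2) (refl Nat 2))) (vnil (Eq (Eq Nat 2 2) (refl Nat 2) (refl Nat 2)))


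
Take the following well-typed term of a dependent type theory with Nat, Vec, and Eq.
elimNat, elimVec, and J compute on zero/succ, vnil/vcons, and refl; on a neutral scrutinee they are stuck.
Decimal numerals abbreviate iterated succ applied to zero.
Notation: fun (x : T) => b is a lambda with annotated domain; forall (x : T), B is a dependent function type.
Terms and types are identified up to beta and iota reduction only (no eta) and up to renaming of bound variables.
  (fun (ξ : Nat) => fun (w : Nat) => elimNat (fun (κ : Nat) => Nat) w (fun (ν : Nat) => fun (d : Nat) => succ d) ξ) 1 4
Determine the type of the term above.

type:
  Nat


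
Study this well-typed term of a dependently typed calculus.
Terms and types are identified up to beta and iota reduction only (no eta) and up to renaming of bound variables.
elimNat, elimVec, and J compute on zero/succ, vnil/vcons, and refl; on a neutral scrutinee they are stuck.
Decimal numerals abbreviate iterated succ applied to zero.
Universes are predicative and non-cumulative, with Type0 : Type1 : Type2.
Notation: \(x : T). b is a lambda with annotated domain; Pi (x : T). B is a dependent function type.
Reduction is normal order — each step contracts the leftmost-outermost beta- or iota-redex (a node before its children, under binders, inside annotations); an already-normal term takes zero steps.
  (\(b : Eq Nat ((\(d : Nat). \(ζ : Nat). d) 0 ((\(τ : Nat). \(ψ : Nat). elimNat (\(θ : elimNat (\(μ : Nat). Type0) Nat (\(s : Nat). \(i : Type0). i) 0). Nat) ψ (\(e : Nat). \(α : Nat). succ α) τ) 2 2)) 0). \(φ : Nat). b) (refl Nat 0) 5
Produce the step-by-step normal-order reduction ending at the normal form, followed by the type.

normal-order reduction sequence:
  (\(b : Eq Nat ((\(d : Nat). \(ζ : Nat). d) 0 ((\(τ : Nat). \(ψ : Nat). elimNat (\(θ : elimNat (\(μ : Nat). Type0) Nat (\(s : Nat). \(i : Type0). i) 0). Nat) ψ (\(e : Nat). \(α : Nat). succ α) τ) 2 2)) 0). \(φ : Nat). b) (refl Nat 0) 5
  ~> (\(b : Nat). refl Nat 0) 5
  ~> refl Nat 0
inferred type:
  Eq Nat 0 0


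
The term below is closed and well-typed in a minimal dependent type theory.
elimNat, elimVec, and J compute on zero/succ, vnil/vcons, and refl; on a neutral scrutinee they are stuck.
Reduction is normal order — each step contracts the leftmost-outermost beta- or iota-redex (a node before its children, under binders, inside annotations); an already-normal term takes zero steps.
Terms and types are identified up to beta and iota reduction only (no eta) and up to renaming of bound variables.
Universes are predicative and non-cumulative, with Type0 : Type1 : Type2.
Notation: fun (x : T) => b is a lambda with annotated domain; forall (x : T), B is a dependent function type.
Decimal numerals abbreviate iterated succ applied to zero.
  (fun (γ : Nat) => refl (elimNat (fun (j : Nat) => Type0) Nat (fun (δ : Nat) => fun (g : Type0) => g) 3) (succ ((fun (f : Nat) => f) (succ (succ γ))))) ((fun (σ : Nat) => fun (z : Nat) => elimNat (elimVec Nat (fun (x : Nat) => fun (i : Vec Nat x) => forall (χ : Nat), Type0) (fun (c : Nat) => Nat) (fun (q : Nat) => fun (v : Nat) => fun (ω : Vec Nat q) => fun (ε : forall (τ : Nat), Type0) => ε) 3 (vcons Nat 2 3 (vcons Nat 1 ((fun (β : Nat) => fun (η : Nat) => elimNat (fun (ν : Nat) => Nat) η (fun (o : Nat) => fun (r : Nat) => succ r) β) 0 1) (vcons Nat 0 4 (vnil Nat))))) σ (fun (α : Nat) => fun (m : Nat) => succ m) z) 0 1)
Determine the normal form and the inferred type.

normal form:
  refl Nat 4
type:
  Eq Nat 4 4
observation: normalization takes exactly 18 steps under the normal-order strategy.


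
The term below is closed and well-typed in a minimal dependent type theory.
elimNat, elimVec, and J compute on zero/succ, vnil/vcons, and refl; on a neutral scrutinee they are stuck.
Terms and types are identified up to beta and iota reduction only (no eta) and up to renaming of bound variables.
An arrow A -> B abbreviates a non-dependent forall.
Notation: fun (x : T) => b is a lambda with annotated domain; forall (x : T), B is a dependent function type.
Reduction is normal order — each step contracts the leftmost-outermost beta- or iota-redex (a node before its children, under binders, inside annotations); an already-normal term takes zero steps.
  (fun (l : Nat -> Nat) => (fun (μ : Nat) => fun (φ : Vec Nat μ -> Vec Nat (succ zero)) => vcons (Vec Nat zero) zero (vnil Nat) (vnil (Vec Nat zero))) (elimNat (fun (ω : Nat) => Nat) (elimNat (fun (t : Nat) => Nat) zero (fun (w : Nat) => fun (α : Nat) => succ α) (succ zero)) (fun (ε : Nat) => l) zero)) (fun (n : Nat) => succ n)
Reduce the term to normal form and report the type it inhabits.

resulting normal form:
  fun (l : Vec Nat (succ zero) -> Vec Nat (succ zero)) => vcons (Vec Nat zero) zero (vnil Nat) (vnil (Vec Nat zero))
inferred type:
  (Vec Nat (succ zero) -> Vec Nat (succ zero)) -> Vec (Vec Nat zero) (succ zero)
observation: 7 normal-order steps normalize the term, beginning with a beta-redex.


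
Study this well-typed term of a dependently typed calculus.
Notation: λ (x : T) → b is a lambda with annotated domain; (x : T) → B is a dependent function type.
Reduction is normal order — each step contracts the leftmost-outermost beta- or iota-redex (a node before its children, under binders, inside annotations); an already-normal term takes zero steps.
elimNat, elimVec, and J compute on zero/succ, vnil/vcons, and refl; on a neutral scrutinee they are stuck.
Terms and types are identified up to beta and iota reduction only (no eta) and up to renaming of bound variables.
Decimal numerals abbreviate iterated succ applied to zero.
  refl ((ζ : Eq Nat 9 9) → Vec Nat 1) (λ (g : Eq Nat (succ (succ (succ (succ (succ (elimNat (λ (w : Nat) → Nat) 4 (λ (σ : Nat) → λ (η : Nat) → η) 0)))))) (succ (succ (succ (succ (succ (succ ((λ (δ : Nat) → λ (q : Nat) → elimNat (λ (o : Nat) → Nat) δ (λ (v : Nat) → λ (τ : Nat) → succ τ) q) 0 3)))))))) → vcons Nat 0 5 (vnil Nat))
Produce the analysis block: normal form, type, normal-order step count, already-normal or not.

resulting normal form:
  refl ((ζ : Eq Nat 9 9) → Vec Nat 1) (λ (g : Eq Nat 9 9) → vcons Nat 0 5 (vnil Nat))
type:
  Eq ((ζ : Eq Nat 9 9) → Vec Nat 1) (λ (g : Eq Nat 9 9) → vcons Nat 0 5 (vnil Nat)) (λ (w : Eq Nat 9 9) → vcons Nat 0 5 (vnil Nat))
normal-order step count: 13
already normal: no
first contracted redex: an elimNat iota-redex


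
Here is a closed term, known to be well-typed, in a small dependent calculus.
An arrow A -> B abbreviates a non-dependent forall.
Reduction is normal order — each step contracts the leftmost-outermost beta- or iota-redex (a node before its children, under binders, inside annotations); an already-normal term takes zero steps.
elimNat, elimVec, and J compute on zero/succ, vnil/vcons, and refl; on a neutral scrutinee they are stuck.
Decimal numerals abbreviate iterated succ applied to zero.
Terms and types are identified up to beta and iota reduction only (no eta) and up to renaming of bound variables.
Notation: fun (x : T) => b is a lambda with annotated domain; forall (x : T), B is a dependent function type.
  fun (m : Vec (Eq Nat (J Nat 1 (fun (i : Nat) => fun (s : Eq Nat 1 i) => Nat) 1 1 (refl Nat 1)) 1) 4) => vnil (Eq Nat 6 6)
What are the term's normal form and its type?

reduced normal form:
  fun (m : Vec (Eq Nat 1 1) 4) => vnil (Eq Nat 6 6)
inferred type:
  Vec (Eq Nat 1 1) 4 -> Vec (Eq Nat 6 6) 0
observation: 1 normal-order step separate the term from its normal form.


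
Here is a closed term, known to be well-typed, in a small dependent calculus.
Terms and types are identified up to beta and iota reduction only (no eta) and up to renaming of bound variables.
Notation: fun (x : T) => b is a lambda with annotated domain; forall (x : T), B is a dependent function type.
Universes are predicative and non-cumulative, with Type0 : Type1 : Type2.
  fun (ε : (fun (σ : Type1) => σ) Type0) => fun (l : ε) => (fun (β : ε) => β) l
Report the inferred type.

type:
  forall (ε : Type0), forall (σ : ε), ε


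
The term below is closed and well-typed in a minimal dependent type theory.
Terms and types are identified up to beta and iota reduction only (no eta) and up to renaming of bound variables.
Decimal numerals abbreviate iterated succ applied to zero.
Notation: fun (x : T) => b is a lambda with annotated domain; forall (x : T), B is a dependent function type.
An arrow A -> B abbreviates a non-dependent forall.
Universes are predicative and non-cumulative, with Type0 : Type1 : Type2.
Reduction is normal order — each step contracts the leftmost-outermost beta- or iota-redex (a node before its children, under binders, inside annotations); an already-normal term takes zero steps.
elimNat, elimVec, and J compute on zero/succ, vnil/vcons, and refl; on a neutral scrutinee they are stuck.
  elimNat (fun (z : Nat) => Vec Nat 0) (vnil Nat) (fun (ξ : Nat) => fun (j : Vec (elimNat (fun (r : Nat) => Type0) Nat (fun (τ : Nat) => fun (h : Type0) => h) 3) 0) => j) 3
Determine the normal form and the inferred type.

reduced normal form:
  vnil Nat
the term's type:
  Vec Nat 0
observation: 10 normal-order steps separate the term from its normal form.


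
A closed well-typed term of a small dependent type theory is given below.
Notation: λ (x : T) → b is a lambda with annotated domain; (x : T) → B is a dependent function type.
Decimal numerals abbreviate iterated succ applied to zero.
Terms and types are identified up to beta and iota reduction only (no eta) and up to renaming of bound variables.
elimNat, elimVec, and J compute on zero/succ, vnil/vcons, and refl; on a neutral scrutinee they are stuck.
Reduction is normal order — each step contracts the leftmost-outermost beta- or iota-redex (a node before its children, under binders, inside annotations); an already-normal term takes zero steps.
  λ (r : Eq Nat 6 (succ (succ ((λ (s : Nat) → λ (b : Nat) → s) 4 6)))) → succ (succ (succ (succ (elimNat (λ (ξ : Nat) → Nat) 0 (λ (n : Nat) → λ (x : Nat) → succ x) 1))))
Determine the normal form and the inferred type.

resulting normal form:
  λ (r : Eq Nat 6 6) → 5
inferred type:
  (r : Eq Nat 6 6) → Nat
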